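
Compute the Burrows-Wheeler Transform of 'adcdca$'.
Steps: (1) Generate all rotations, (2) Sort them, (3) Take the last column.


Rotations (sorted):
  0: $adcdca -> last char: a
  1: a$adcdc -> last char: c
  2: adcdca$ -> last char: $
  3: ca$adcd -> last char: d
  4: cdca$ad -> last char: d
  5: dca$adc -> last char: c
  6: dcdca$a -> last char: a


BWT = ac$ddca


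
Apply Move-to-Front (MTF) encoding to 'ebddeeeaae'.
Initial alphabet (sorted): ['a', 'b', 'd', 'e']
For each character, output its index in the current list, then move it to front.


MTF encoding:
'e': index 3 in ['a', 'b', 'd', 'e'] -> ['e', 'a', 'b', 'd']
'b': index 2 in ['e', 'a', 'b', 'd'] -> ['b', 'e', 'a', 'd']
'd': index 3 in ['b', 'e', 'a', 'd'] -> ['d', 'b', 'e', 'a']
'd': index 0 in ['d', 'b', 'e', 'a'] -> ['d', 'b', 'e', 'a']
'e': index 2 in ['d', 'b', 'e', 'a'] -> ['e', 'd', 'b', 'a']
'e': index 0 in ['e', 'd', 'b', 'a'] -> ['e', 'd', 'b', 'a']
'e': index 0 in ['e', 'd', 'b', 'a'] -> ['e', 'd', 'b', 'a']
'a': index 3 in ['e', 'd', 'b', 'a'] -> ['a', 'e', 'd', 'b']
'a': index 0 in ['a', 'e', 'd', 'b'] -> ['a', 'e', 'd', 'b']
'e': index 1 in ['a', 'e', 'd', 'b'] -> ['e', 'a', 'd', 'b']


Output: [3, 2, 3, 0, 2, 0, 0, 3, 0, 1]


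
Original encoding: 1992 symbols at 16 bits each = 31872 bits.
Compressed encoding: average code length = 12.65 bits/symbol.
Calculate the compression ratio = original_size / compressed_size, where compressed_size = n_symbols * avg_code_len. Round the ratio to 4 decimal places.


original_size = n_symbols * orig_bits = 1992 * 16 = 31872 bits
compressed_size = n_symbols * avg_code_len = 1992 * 12.65 = 25198.8 bits
ratio = original_size / compressed_size = 31872 / 25198.8 = 1.2648

Compression ratio = 1.2648


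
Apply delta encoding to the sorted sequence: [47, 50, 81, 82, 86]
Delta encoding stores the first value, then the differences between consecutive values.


First value: 47
Deltas:
  50 - 47 = 3
  81 - 50 = 31
  82 - 81 = 1
  86 - 82 = 4


Delta encoded: [47, 3, 31, 1, 4]


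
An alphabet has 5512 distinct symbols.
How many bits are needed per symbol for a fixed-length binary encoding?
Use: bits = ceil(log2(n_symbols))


log2(5512) = 12.4284
Bracket: 2^12 = 4096 < 5512 <= 2^13 = 8192
So ceil(log2(5512)) = 13

bits = ceil(log2(5512)) = ceil(12.4284) = 13 bits


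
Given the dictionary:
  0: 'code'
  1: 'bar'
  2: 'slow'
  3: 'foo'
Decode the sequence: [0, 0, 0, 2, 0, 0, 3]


Look up each index in the dictionary:
  0 -> 'code'
  0 -> 'code'
  0 -> 'code'
  2 -> 'slow'
  0 -> 'code'
  0 -> 'code'
  3 -> 'foo'

Decoded: "code code code slow code code foo"


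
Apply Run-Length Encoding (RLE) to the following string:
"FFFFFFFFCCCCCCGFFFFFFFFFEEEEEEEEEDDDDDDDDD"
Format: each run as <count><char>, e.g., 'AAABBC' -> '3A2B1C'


Scanning runs left to right:
  i=0: run of 'F' x 8 -> '8F'
  i=8: run of 'C' x 6 -> '6C'
  i=14: run of 'G' x 1 -> '1G'
  i=15: run of 'F' x 9 -> '9F'
  i=24: run of 'E' x 9 -> '9E'
  i=33: run of 'D' x 9 -> '9D'

RLE = 8F6C1G9F9E9D


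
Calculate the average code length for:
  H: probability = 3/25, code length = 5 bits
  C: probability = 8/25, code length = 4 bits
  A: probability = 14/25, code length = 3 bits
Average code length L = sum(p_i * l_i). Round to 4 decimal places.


Weighted contributions p_i * l_i:
  H: (3/25) * 5 = 15/25
  C: (8/25) * 4 = 32/25
  A: (14/25) * 3 = 42/25
Sum = (15 + 32 + 42)/25 = 89/25

L = 89/25 = 3.5600 bits/symbol


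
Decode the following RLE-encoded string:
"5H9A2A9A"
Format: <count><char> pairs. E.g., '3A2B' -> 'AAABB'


Expanding each <count><char> pair:
  5H -> 'HHHHH'
  9A -> 'AAAAAAAAA'
  2A -> 'AA'
  9A -> 'AAAAAAAAA'

Decoded = HHHHHAAAAAAAAAAAAAAAAAAAA


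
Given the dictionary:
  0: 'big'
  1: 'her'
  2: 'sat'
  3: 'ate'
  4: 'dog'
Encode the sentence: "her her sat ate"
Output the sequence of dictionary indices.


Look up each word in the dictionary:
  'her' -> 1
  'her' -> 1
  'sat' -> 2
  'ate' -> 3

Encoded: [1, 1, 2, 3]


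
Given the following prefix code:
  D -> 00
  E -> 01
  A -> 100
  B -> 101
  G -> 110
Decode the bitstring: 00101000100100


Decoding step by step:
Bits 00 -> D
Bits 101 -> B
Bits 00 -> D
Bits 01 -> E
Bits 00 -> D
Bits 100 -> A


Decoded message: DBDEDA


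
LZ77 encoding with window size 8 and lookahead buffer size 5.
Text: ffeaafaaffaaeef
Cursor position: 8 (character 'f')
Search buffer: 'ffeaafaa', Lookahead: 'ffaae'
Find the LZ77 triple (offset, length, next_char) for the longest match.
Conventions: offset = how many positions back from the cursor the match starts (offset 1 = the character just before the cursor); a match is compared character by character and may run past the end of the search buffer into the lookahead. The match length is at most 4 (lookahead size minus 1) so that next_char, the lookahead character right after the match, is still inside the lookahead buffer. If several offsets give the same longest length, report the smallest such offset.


Try each offset into the search buffer:
  offset=1 (pos 7, char 'a'): match length 0
  offset=2 (pos 6, char 'a'): match length 0
  offset=3 (pos 5, char 'f'): match length 1
  offset=4 (pos 4, char 'a'): match length 0
  offset=5 (pos 3, char 'a'): match length 0
  offset=6 (pos 2, char 'e'): match length 0
  offset=7 (pos 1, char 'f'): match length 1
  offset=8 (pos 0, char 'f'): match length 2
Longest match has length 2 at offset 8.
next_char = character at position 8 + 2 = 10 -> 'a'

Best match: offset=8, length=2 (matching 'ff' starting at position 0)
LZ77 triple: (8, 2, 'a')


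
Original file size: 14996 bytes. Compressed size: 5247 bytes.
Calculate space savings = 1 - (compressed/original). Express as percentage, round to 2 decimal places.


ratio = compressed/original = 5247/14996 = 0.349893
savings = 1 - ratio = 1 - 0.349893 = 0.650107
as a percentage: 0.650107 * 100 = 65.01%

Space savings = 1 - 5247/14996 = 65.01%


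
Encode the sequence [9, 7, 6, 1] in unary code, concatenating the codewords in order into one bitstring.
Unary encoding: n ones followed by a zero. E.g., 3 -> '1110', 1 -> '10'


Encode each number as n ones followed by a terminating 0:
  9 -> 1111111110 (10 bits)
  7 -> 11111110 (8 bits)
  6 -> 1111110 (7 bits)
  1 -> 10 (2 bits)
Total length = 10 + 8 + 7 + 2 = 27 bits.

Unary([9, 7, 6, 1]) = 111111111011111110111111010 (27 bits)


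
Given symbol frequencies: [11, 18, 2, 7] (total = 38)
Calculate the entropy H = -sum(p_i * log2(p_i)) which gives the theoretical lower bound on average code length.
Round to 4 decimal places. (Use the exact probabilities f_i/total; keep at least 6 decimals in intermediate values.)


Per-symbol terms -p_i * log2(p_i) with p_i = f_i/38:
  p = 11/38 = 0.289474: log2(p) = -1.788496, -p*log2(p) = 0.517722
  p = 18/38 = 0.473684: log2(p) = -1.078003, -p*log2(p) = 0.510633
  p = 2/38 = 0.052632: log2(p) = -4.247928, -p*log2(p) = 0.223575
  p = 7/38 = 0.184211: log2(p) = -2.440573, -p*log2(p) = 0.449579
H = 0.517722 + 0.510633 + 0.223575 + 0.449579 = 1.701509

H = 1.7015 bits/symbol


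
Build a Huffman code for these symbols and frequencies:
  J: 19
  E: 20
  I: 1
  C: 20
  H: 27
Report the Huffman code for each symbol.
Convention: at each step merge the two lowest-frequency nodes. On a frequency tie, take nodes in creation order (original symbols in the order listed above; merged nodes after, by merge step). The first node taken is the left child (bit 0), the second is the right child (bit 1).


Huffman tree construction:
Step 1: Merge I(1) + J(19) = 20
Step 2: Merge E(20) + C(20) = 40
Step 3: Merge (I+J)(20) + H(27) = 47
Step 4: Merge (E+C)(40) + ((I+J)+H)(47) = 87
Read each symbol's code off the tree from the root (left child = 0, right child = 1).

Codes:
  J: 101 (length 3)
  E: 00 (length 2)
  I: 100 (length 3)
  C: 01 (length 2)
  H: 11 (length 2)
Average code length: 194/87 = 2.2299 bits/symbol


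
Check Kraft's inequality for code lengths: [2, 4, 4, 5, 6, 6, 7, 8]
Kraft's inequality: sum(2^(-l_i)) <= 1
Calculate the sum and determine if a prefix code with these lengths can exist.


Sum = 2^(-2) + 2^(-4) + 2^(-4) + 2^(-5) + 2^(-6) + 2^(-6) + 2^(-7) + 2^(-8)
    = 0.25 + 0.0625 + 0.0625 + 0.03125 + 0.015625 + 0.015625 + 0.0078125 + 0.00390625
    = 115/256 = 0.44921875
Since 0.44921875 <= 1, Kraft's inequality IS satisfied.
A prefix code with these lengths CAN exist.

Kraft sum = 0.44921875. Satisfied.


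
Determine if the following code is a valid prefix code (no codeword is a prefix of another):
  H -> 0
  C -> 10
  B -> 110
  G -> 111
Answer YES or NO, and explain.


Checking each pair (does one codeword prefix another?):
  H='0' vs C='10': no prefix
  H='0' vs B='110': no prefix
  H='0' vs G='111': no prefix
  C='10' vs H='0': no prefix
  C='10' vs B='110': no prefix
  C='10' vs G='111': no prefix
  B='110' vs H='0': no prefix
  B='110' vs C='10': no prefix
  B='110' vs G='111': no prefix
  G='111' vs H='0': no prefix
  G='111' vs C='10': no prefix
  G='111' vs B='110': no prefix
No violation found over all pairs.

YES -- this is a valid prefix code. No codeword is a prefix of any other codeword.


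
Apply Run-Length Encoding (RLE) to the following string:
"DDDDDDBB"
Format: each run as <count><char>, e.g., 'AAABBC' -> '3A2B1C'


Scanning runs left to right:
  i=0: run of 'D' x 6 -> '6D'
  i=6: run of 'B' x 2 -> '2B'

RLE = 6D2B


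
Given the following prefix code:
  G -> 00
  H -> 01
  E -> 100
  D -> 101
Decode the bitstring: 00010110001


Decoding step by step:
Bits 00 -> G
Bits 01 -> H
Bits 01 -> H
Bits 100 -> E
Bits 01 -> H


Decoded message: GHHEH


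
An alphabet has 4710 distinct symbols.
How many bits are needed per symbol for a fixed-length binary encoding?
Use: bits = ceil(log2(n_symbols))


log2(4710) = 12.2015
Bracket: 2^12 = 4096 < 4710 <= 2^13 = 8192
So ceil(log2(4710)) = 13

bits = ceil(log2(4710)) = ceil(12.2015) = 13 bits


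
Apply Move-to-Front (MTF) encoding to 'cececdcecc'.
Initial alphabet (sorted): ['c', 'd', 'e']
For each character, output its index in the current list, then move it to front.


MTF encoding:
'c': index 0 in ['c', 'd', 'e'] -> ['c', 'd', 'e']
'e': index 2 in ['c', 'd', 'e'] -> ['e', 'c', 'd']
'c': index 1 in ['e', 'c', 'd'] -> ['c', 'e', 'd']
'e': index 1 in ['c', 'e', 'd'] -> ['e', 'c', 'd']
'c': index 1 in ['e', 'c', 'd'] -> ['c', 'e', 'd']
'd': index 2 in ['c', 'e', 'd'] -> ['d', 'c', 'e']
'c': index 1 in ['d', 'c', 'e'] -> ['c', 'd', 'e']
'e': index 2 in ['c', 'd', 'e'] -> ['e', 'c', 'd']
'c': index 1 in ['e', 'c', 'd'] -> ['c', 'e', 'd']
'c': index 0 in ['c', 'e', 'd'] -> ['c', 'e', 'd']


Output: [0, 2, 1, 1, 1, 2, 1, 2, 1, 0]


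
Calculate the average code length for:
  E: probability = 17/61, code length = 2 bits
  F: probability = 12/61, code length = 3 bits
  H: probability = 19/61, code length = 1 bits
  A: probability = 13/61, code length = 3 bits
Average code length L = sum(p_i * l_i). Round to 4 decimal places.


Weighted contributions p_i * l_i:
  E: (17/61) * 2 = 34/61
  F: (12/61) * 3 = 36/61
  H: (19/61) * 1 = 19/61
  A: (13/61) * 3 = 39/61
Sum = (34 + 36 + 19 + 39)/61 = 128/61

L = 128/61 = 2.0984 bits/symbol


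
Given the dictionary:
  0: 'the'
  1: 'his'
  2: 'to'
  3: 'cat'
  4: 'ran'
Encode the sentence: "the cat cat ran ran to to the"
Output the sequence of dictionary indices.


Look up each word in the dictionary:
  'the' -> 0
  'cat' -> 3
  'cat' -> 3
  'ran' -> 4
  'ran' -> 4
  'to' -> 2
  'to' -> 2
  'the' -> 0

Encoded: [0, 3, 3, 4, 4, 2, 2, 0]


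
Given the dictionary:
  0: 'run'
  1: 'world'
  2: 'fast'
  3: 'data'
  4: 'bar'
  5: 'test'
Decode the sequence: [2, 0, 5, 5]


Look up each index in the dictionary:
  2 -> 'fast'
  0 -> 'run'
  5 -> 'test'
  5 -> 'test'

Decoded: "fast run test test"


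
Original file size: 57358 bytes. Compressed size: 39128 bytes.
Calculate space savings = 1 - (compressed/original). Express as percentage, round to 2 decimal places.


ratio = compressed/original = 39128/57358 = 0.682172
savings = 1 - ratio = 1 - 0.682172 = 0.317828
as a percentage: 0.317828 * 100 = 31.78%

Space savings = 1 - 39128/57358 = 31.78%


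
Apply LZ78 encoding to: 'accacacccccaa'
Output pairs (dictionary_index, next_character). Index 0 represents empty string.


LZ78 encoding steps:
Dictionary: {0: ''}
Step 1: w='' (idx 0), next='a' -> output (0, 'a'), add 'a' as idx 1
Step 2: w='' (idx 0), next='c' -> output (0, 'c'), add 'c' as idx 2
Step 3: w='c' (idx 2), next='a' -> output (2, 'a'), add 'ca' as idx 3
Step 4: w='ca' (idx 3), next='c' -> output (3, 'c'), add 'cac' as idx 4
Step 5: w='c' (idx 2), next='c' -> output (2, 'c'), add 'cc' as idx 5
Step 6: w='cc' (idx 5), next='a' -> output (5, 'a'), add 'cca' as idx 6
Step 7: w='a' (idx 1), end of input -> output (1, '')


Encoded: [(0, 'a'), (0, 'c'), (2, 'a'), (3, 'c'), (2, 'c'), (5, 'a'), (1, '')]


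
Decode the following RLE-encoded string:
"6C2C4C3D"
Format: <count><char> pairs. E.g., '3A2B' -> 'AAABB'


Expanding each <count><char> pair:
  6C -> 'CCCCCC'
  2C -> 'CC'
  4C -> 'CCCC'
  3D -> 'DDD'

Decoded = CCCCCCCCCCCCDDD


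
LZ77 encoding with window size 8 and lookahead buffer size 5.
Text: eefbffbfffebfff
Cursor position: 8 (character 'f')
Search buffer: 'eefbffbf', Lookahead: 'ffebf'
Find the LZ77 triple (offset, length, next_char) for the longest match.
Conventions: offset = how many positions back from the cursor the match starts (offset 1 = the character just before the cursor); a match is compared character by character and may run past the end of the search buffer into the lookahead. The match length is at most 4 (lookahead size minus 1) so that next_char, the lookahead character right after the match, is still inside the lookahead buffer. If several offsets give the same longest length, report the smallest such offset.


Try each offset into the search buffer:
  offset=1 (pos 7, char 'f'): match length 2
  offset=2 (pos 6, char 'b'): match length 0
  offset=3 (pos 5, char 'f'): match length 1
  offset=4 (pos 4, char 'f'): match length 2
  offset=5 (pos 3, char 'b'): match length 0
  offset=6 (pos 2, char 'f'): match length 1
  offset=7 (pos 1, char 'e'): match length 0
  offset=8 (pos 0, char 'e'): match length 0
Longest match has length 2, found at offsets 1, 4; take the smallest, offset 1.
next_char = character at position 8 + 2 = 10 -> 'e'

Best match: offset=1, length=2 (matching 'ff' starting at position 7)
LZ77 triple: (1, 2, 'e')


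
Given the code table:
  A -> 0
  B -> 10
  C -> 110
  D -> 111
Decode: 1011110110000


Decoding:
10 -> B
111 -> D
10 -> B
110 -> C
0 -> A
0 -> A
0 -> A


Result: BDBCAAA


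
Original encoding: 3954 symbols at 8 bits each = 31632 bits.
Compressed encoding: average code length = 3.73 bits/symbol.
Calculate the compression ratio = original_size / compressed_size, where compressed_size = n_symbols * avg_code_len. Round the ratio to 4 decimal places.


original_size = n_symbols * orig_bits = 3954 * 8 = 31632 bits
compressed_size = n_symbols * avg_code_len = 3954 * 3.73 = 14748.42 bits
ratio = original_size / compressed_size = 31632 / 14748.42 = 2.1448

Compression ratio = 2.1448


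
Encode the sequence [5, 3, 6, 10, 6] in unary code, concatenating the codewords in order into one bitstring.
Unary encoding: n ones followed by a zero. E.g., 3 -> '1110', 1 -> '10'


Encode each number as n ones followed by a terminating 0:
  5 -> 111110 (6 bits)
  3 -> 1110 (4 bits)
  6 -> 1111110 (7 bits)
  10 -> 11111111110 (11 bits)
  6 -> 1111110 (7 bits)
Total length = 6 + 4 + 7 + 11 + 7 = 35 bits.

Unary([5, 3, 6, 10, 6]) = 11111011101111110111111111101111110 (35 bits)


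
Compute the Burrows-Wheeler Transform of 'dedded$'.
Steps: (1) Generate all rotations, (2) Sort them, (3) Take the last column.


Rotations (sorted):
  0: $dedded -> last char: d
  1: d$dedde -> last char: e
  2: dded$de -> last char: e
  3: ded$ded -> last char: d
  4: dedded$ -> last char: $
  5: ed$dedd -> last char: d
  6: edded$d -> last char: d


BWT = deed$dd


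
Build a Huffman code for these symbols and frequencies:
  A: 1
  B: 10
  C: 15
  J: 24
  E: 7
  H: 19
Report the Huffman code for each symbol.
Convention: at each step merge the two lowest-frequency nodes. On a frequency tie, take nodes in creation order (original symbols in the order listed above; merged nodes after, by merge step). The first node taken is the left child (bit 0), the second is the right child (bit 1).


Huffman tree construction:
Step 1: Merge A(1) + E(7) = 8
Step 2: Merge (A+E)(8) + B(10) = 18
Step 3: Merge C(15) + ((A+E)+B)(18) = 33
Step 4: Merge H(19) + J(24) = 43
Step 5: Merge (C+((A+E)+B))(33) + (H+J)(43) = 76
Read each symbol's code off the tree from the root (left child = 0, right child = 1).

Codes:
  A: 0100 (length 4)
  B: 011 (length 3)
  C: 00 (length 2)
  J: 11 (length 2)
  E: 0101 (length 4)
  H: 10 (length 2)
Average code length: 178/76 = 2.3421 bits/symbol


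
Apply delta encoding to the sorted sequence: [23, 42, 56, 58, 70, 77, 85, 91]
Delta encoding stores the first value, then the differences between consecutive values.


First value: 23
Deltas:
  42 - 23 = 19
  56 - 42 = 14
  58 - 56 = 2
  70 - 58 = 12
  77 - 70 = 7
  85 - 77 = 8
  91 - 85 = 6


Delta encoded: [23, 19, 14, 2, 12, 7, 8, 6]


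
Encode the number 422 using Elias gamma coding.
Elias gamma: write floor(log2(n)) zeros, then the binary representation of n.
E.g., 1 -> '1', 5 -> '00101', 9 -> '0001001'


num_bits = floor(log2(422)) + 1 = 9
leading_zeros = num_bits - 1 = 8
binary(422) = 110100110

Elias gamma(422) = '00000000' + '110100110' = 00000000110100110 (17 bits)


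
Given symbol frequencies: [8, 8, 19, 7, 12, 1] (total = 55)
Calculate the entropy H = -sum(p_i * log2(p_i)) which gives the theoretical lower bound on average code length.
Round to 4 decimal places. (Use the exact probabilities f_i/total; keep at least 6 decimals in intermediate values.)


Per-symbol terms -p_i * log2(p_i) with p_i = f_i/55:
  p = 8/55 = 0.145455: log2(p) = -2.781360, -p*log2(p) = 0.404561
  p = 8/55 = 0.145455: log2(p) = -2.781360, -p*log2(p) = 0.404561
  p = 19/55 = 0.345455: log2(p) = -1.533432, -p*log2(p) = 0.529731
  p = 7/55 = 0.127273: log2(p) = -2.974005, -p*log2(p) = 0.378510
  p = 12/55 = 0.218182: log2(p) = -2.196397, -p*log2(p) = 0.479214
  p = 1/55 = 0.018182: log2(p) = -5.781360, -p*log2(p) = 0.105116
H = 0.404561 + 0.404561 + 0.529731 + 0.378510 + 0.479214 + 0.105116 = 2.301693

H = 2.3017 bits/symbol


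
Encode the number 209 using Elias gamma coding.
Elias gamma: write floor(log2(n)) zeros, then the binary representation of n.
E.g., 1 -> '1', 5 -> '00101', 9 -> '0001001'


num_bits = floor(log2(209)) + 1 = 8
leading_zeros = num_bits - 1 = 7
binary(209) = 11010001

Elias gamma(209) = '0000000' + '11010001' = 000000011010001 (15 bits)


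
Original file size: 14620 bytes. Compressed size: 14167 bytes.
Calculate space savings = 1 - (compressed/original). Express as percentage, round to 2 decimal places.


ratio = compressed/original = 14167/14620 = 0.969015
savings = 1 - ratio = 1 - 0.969015 = 0.030985
as a percentage: 0.030985 * 100 = 3.1%

Space savings = 1 - 14167/14620 = 3.1%


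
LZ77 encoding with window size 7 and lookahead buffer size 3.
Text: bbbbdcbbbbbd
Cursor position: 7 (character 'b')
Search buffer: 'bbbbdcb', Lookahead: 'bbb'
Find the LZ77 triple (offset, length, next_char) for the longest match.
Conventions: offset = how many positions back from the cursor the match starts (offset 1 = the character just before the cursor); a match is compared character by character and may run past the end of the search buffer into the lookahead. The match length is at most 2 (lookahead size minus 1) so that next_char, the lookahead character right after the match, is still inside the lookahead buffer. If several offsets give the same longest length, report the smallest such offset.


Try each offset into the search buffer:
  offset=1 (pos 6, char 'b'): match length 2
  offset=2 (pos 5, char 'c'): match length 0
  offset=3 (pos 4, char 'd'): match length 0
  offset=4 (pos 3, char 'b'): match length 1
  offset=5 (pos 2, char 'b'): match length 2
  offset=6 (pos 1, char 'b'): match length 2
  offset=7 (pos 0, char 'b'): match length 2
Longest match has length 2, found at offsets 1, 5, 6, 7; take the smallest, offset 1.
next_char = character at position 7 + 2 = 9 -> 'b'

Best match: offset=1, length=2 (matching 'bb' starting at position 6)
LZ77 triple: (1, 2, 'b')


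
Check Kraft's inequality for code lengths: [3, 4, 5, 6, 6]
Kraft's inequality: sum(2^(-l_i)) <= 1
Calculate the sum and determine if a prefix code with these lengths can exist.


Sum = 2^(-3) + 2^(-4) + 2^(-5) + 2^(-6) + 2^(-6)
    = 0.125 + 0.0625 + 0.03125 + 0.015625 + 0.015625
    = 16/64 = 0.25
Since 0.25 <= 1, Kraft's inequality IS satisfied.
A prefix code with these lengths CAN exist.

Kraft sum = 0.25. Satisfied.


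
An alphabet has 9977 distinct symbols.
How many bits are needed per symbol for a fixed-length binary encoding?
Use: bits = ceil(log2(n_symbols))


log2(9977) = 13.2844
Bracket: 2^13 = 8192 < 9977 <= 2^14 = 16384
So ceil(log2(9977)) = 14

bits = ceil(log2(9977)) = ceil(13.2844) = 14 bits


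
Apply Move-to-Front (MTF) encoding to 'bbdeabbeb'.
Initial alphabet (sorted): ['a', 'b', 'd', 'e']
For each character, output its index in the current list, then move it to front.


MTF encoding:
'b': index 1 in ['a', 'b', 'd', 'e'] -> ['b', 'a', 'd', 'e']
'b': index 0 in ['b', 'a', 'd', 'e'] -> ['b', 'a', 'd', 'e']
'd': index 2 in ['b', 'a', 'd', 'e'] -> ['d', 'b', 'a', 'e']
'e': index 3 in ['d', 'b', 'a', 'e'] -> ['e', 'd', 'b', 'a']
'a': index 3 in ['e', 'd', 'b', 'a'] -> ['a', 'e', 'd', 'b']
'b': index 3 in ['a', 'e', 'd', 'b'] -> ['b', 'a', 'e', 'd']
'b': index 0 in ['b', 'a', 'e', 'd'] -> ['b', 'a', 'e', 'd']
'e': index 2 in ['b', 'a', 'e', 'd'] -> ['e', 'b', 'a', 'd']
'b': index 1 in ['e', 'b', 'a', 'd'] -> ['b', 'e', 'a', 'd']


Output: [1, 0, 2, 3, 3, 3, 0, 2, 1]


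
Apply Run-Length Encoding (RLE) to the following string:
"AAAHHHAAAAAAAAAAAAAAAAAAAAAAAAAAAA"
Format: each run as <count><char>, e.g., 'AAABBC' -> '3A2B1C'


Scanning runs left to right:
  i=0: run of 'A' x 3 -> '3A'
  i=3: run of 'H' x 3 -> '3H'
  i=6: run of 'A' x 28 -> '28A'

RLE = 3A3H28A


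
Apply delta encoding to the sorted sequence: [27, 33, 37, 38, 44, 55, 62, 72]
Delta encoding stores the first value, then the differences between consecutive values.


First value: 27
Deltas:
  33 - 27 = 6
  37 - 33 = 4
  38 - 37 = 1
  44 - 38 = 6
  55 - 44 = 11
  62 - 55 = 7
  72 - 62 = 10


Delta encoded: [27, 6, 4, 1, 6, 11, 7, 10]


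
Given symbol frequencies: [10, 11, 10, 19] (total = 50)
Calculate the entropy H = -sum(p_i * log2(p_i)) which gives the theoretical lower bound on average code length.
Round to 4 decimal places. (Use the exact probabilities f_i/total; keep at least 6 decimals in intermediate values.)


Per-symbol terms -p_i * log2(p_i) with p_i = f_i/50:
  p = 10/50 = 0.200000: log2(p) = -2.321928, -p*log2(p) = 0.464386
  p = 11/50 = 0.220000: log2(p) = -2.184425, -p*log2(p) = 0.480573
  p = 10/50 = 0.200000: log2(p) = -2.321928, -p*log2(p) = 0.464386
  p = 19/50 = 0.380000: log2(p) = -1.395929, -p*log2(p) = 0.530453
H = 0.464386 + 0.480573 + 0.464386 + 0.530453 = 1.939798

H = 1.9398 bits/symbol


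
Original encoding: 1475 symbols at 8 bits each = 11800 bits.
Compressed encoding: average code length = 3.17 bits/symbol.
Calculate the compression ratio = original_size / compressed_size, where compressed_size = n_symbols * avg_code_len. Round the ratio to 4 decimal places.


original_size = n_symbols * orig_bits = 1475 * 8 = 11800 bits
compressed_size = n_symbols * avg_code_len = 1475 * 3.17 = 4675.75 bits
ratio = original_size / compressed_size = 11800 / 4675.75 = 2.5237

Compression ratio = 2.5237


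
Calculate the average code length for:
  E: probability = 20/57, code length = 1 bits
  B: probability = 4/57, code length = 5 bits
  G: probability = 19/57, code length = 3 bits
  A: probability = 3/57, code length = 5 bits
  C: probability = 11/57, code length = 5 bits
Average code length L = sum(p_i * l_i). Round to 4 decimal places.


Weighted contributions p_i * l_i:
  E: (20/57) * 1 = 20/57
  B: (4/57) * 5 = 20/57
  G: (19/57) * 3 = 57/57
  A: (3/57) * 5 = 15/57
  C: (11/57) * 5 = 55/57
Sum = (20 + 20 + 57 + 15 + 55)/57 = 167/57

L = 167/57 = 2.9298 bits/symbol


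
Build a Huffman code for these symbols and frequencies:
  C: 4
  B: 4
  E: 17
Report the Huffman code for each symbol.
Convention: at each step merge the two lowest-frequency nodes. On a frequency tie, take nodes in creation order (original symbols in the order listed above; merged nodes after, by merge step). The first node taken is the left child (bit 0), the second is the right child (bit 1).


Huffman tree construction:
Step 1: Merge C(4) + B(4) = 8
Step 2: Merge (C+B)(8) + E(17) = 25
Read each symbol's code off the tree from the root (left child = 0, right child = 1).

Codes:
  C: 00 (length 2)
  B: 01 (length 2)
  E: 1 (length 1)
Average code length: 33/25 = 1.3200 bits/symbol


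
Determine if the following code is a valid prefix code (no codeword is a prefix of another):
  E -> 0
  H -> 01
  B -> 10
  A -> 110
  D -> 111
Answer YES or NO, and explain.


Checking each pair (does one codeword prefix another?):
  E='0' vs H='01': prefix -- VIOLATION

NO -- this is NOT a valid prefix code. E (0) is a prefix of H (01).


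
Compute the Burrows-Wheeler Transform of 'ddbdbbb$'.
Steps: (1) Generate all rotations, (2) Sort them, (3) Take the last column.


Rotations (sorted):
  0: $ddbdbbb -> last char: b
  1: b$ddbdbb -> last char: b
  2: bb$ddbdb -> last char: b
  3: bbb$ddbd -> last char: d
  4: bdbbb$dd -> last char: d
  5: dbbb$ddb -> last char: b
  6: dbdbbb$d -> last char: d
  7: ddbdbbb$ -> last char: $


BWT = bbbddbd$


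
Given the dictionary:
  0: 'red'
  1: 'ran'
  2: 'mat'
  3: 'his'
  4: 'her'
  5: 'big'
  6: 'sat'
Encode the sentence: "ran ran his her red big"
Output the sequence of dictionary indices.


Look up each word in the dictionary:
  'ran' -> 1
  'ran' -> 1
  'his' -> 3
  'her' -> 4
  'red' -> 0
  'big' -> 5

Encoded: [1, 1, 3, 4, 0, 5]


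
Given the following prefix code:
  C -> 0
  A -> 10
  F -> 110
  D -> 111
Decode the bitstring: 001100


Decoding step by step:
Bits 0 -> C
Bits 0 -> C
Bits 110 -> F
Bits 0 -> C


Decoded message: CCFC


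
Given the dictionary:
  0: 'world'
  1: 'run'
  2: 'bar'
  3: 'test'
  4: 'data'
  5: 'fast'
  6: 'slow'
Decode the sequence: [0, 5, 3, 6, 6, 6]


Look up each index in the dictionary:
  0 -> 'world'
  5 -> 'fast'
  3 -> 'test'
  6 -> 'slow'
  6 -> 'slow'
  6 -> 'slow'

Decoded: "world fast test slow slow slow"


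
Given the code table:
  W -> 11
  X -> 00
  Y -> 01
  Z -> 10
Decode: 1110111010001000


Decoding:
11 -> W
10 -> Z
11 -> W
10 -> Z
10 -> Z
00 -> X
10 -> Z
00 -> X


Result: WZWZZXZX


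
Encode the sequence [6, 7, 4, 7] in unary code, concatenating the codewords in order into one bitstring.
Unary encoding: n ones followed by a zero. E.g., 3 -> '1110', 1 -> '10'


Encode each number as n ones followed by a terminating 0:
  6 -> 1111110 (7 bits)
  7 -> 11111110 (8 bits)
  4 -> 11110 (5 bits)
  7 -> 11111110 (8 bits)
Total length = 7 + 8 + 5 + 8 = 28 bits.

Unary([6, 7, 4, 7]) = 1111110111111101111011111110 (28 bits)


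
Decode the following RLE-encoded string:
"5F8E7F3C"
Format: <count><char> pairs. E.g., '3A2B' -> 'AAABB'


Expanding each <count><char> pair:
  5F -> 'FFFFF'
  8E -> 'EEEEEEEE'
  7F -> 'FFFFFFF'
  3C -> 'CCC'

Decoded = FFFFFEEEEEEEEFFFFFFFCCC


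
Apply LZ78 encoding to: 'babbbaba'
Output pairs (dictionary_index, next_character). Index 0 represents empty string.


LZ78 encoding steps:
Dictionary: {0: ''}
Step 1: w='' (idx 0), next='b' -> output (0, 'b'), add 'b' as idx 1
Step 2: w='' (idx 0), next='a' -> output (0, 'a'), add 'a' as idx 2
Step 3: w='b' (idx 1), next='b' -> output (1, 'b'), add 'bb' as idx 3
Step 4: w='b' (idx 1), next='a' -> output (1, 'a'), add 'ba' as idx 4
Step 5: w='ba' (idx 4), end of input -> output (4, '')


Encoded: [(0, 'b'), (0, 'a'), (1, 'b'), (1, 'a'), (4, '')]


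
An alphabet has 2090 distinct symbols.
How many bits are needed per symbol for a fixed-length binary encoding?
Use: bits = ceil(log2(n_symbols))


log2(2090) = 11.0293
Bracket: 2^11 = 2048 < 2090 <= 2^12 = 4096
So ceil(log2(2090)) = 12

bits = ceil(log2(2090)) = ceil(11.0293) = 12 bits


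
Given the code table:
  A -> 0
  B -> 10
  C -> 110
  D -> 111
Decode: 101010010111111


Decoding:
10 -> B
10 -> B
10 -> B
0 -> A
10 -> B
111 -> D
111 -> D


Result: BBBABDD


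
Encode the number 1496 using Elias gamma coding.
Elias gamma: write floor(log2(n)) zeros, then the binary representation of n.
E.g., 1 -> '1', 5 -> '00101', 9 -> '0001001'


num_bits = floor(log2(1496)) + 1 = 11
leading_zeros = num_bits - 1 = 10
binary(1496) = 10111011000

Elias gamma(1496) = '0000000000' + '10111011000' = 000000000010111011000 (21 bits)


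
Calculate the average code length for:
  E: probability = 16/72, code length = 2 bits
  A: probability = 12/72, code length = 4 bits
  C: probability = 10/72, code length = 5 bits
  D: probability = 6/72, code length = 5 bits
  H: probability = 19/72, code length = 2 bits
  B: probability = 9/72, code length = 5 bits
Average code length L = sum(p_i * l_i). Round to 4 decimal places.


Weighted contributions p_i * l_i:
  E: (16/72) * 2 = 32/72
  A: (12/72) * 4 = 48/72
  C: (10/72) * 5 = 50/72
  D: (6/72) * 5 = 30/72
  H: (19/72) * 2 = 38/72
  B: (9/72) * 5 = 45/72
Sum = (32 + 48 + 50 + 30 + 38 + 45)/72 = 243/72

L = 243/72 = 3.3750 bits/symbol


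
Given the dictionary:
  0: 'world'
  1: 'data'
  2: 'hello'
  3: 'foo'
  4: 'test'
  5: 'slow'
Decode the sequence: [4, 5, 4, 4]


Look up each index in the dictionary:
  4 -> 'test'
  5 -> 'slow'
  4 -> 'test'
  4 -> 'test'

Decoded: "test slow test test"


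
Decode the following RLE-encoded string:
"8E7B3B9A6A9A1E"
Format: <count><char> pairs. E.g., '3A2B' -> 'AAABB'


Expanding each <count><char> pair:
  8E -> 'EEEEEEEE'
  7B -> 'BBBBBBB'
  3B -> 'BBB'
  9A -> 'AAAAAAAAA'
  6A -> 'AAAAAA'
  9A -> 'AAAAAAAAA'
  1E -> 'E'

Decoded = EEEEEEEEBBBBBBBBBBAAAAAAAAAAAAAAAAAAAAAAAAE


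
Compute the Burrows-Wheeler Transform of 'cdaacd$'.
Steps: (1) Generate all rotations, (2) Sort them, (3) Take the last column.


Rotations (sorted):
  0: $cdaacd -> last char: d
  1: aacd$cd -> last char: d
  2: acd$cda -> last char: a
  3: cd$cdaa -> last char: a
  4: cdaacd$ -> last char: $
  5: d$cdaac -> last char: c
  6: daacd$c -> last char: c


BWT = ddaa$cc


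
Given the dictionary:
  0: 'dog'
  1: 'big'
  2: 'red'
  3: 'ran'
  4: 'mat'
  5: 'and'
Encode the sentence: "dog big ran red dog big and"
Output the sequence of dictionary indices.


Look up each word in the dictionary:
  'dog' -> 0
  'big' -> 1
  'ran' -> 3
  'red' -> 2
  'dog' -> 0
  'big' -> 1
  'and' -> 5

Encoded: [0, 1, 3, 2, 0, 1, 5]


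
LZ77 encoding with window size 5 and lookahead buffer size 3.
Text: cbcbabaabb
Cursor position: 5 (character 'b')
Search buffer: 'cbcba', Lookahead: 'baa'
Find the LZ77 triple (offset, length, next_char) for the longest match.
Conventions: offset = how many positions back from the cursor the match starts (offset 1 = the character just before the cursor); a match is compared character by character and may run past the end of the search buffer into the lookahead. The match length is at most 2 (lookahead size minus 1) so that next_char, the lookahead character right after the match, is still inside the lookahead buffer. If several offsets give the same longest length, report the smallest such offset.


Try each offset into the search buffer:
  offset=1 (pos 4, char 'a'): match length 0
  offset=2 (pos 3, char 'b'): match length 2
  offset=3 (pos 2, char 'c'): match length 0
  offset=4 (pos 1, char 'b'): match length 1
  offset=5 (pos 0, char 'c'): match length 0
Longest match has length 2 at offset 2.
next_char = character at position 5 + 2 = 7 -> 'a'

Best match: offset=2, length=2 (matching 'ba' starting at position 3)
LZ77 triple: (2, 2, 'a')


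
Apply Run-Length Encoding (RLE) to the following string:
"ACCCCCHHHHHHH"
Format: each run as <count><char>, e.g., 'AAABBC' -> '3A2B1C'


Scanning runs left to right:
  i=0: run of 'A' x 1 -> '1A'
  i=1: run of 'C' x 5 -> '5C'
  i=6: run of 'H' x 7 -> '7H'

RLE = 1A5C7H


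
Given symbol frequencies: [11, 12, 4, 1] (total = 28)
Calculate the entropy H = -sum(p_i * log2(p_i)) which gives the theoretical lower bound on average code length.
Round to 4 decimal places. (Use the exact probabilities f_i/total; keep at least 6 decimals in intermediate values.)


Per-symbol terms -p_i * log2(p_i) with p_i = f_i/28:
  p = 11/28 = 0.392857: log2(p) = -1.347923, -p*log2(p) = 0.529541
  p = 12/28 = 0.428571: log2(p) = -1.222392, -p*log2(p) = 0.523882
  p = 4/28 = 0.142857: log2(p) = -2.807355, -p*log2(p) = 0.401051
  p = 1/28 = 0.035714: log2(p) = -4.807355, -p*log2(p) = 0.171691
H = 0.529541 + 0.523882 + 0.401051 + 0.171691 = 1.626165

H = 1.6262 bits/symbol


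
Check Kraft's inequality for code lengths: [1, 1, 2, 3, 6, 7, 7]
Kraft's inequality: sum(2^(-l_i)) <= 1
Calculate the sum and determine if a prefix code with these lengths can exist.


Sum = 2^(-1) + 2^(-1) + 2^(-2) + 2^(-3) + 2^(-6) + 2^(-7) + 2^(-7)
    = 0.5 + 0.5 + 0.25 + 0.125 + 0.015625 + 0.0078125 + 0.0078125
    = 180/128 = 1.40625
Since 1.40625 > 1, Kraft's inequality is NOT satisfied.
A prefix code with these lengths CANNOT exist.

Kraft sum = 1.40625. Not satisfied.


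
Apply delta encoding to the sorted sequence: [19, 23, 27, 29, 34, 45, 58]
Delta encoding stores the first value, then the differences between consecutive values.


First value: 19
Deltas:
  23 - 19 = 4
  27 - 23 = 4
  29 - 27 = 2
  34 - 29 = 5
  45 - 34 = 11
  58 - 45 = 13


Delta encoded: [19, 4, 4, 2, 5, 11, 13]


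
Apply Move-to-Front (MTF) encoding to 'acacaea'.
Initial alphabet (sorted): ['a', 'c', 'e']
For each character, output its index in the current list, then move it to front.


MTF encoding:
'a': index 0 in ['a', 'c', 'e'] -> ['a', 'c', 'e']
'c': index 1 in ['a', 'c', 'e'] -> ['c', 'a', 'e']
'a': index 1 in ['c', 'a', 'e'] -> ['a', 'c', 'e']
'c': index 1 in ['a', 'c', 'e'] -> ['c', 'a', 'e']
'a': index 1 in ['c', 'a', 'e'] -> ['a', 'c', 'e']
'e': index 2 in ['a', 'c', 'e'] -> ['e', 'a', 'c']
'a': index 1 in ['e', 'a', 'c'] -> ['a', 'e', 'c']


Output: [0, 1, 1, 1, 1, 2, 1]


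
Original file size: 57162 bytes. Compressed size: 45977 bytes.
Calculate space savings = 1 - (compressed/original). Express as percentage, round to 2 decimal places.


ratio = compressed/original = 45977/57162 = 0.804328
savings = 1 - ratio = 1 - 0.804328 = 0.195672
as a percentage: 0.195672 * 100 = 19.57%

Space savings = 1 - 45977/57162 = 19.57%


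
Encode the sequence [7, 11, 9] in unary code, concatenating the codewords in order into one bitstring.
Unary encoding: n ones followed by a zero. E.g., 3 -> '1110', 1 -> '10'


Encode each number as n ones followed by a terminating 0:
  7 -> 11111110 (8 bits)
  11 -> 111111111110 (12 bits)
  9 -> 1111111110 (10 bits)
Total length = 8 + 12 + 10 = 30 bits.

Unary([7, 11, 9]) = 111111101111111111101111111110 (30 bits)


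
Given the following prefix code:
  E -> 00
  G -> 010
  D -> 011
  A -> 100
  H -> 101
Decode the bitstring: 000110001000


Decoding step by step:
Bits 00 -> E
Bits 011 -> D
Bits 00 -> E
Bits 010 -> G
Bits 00 -> E


Decoded message: EDEGE


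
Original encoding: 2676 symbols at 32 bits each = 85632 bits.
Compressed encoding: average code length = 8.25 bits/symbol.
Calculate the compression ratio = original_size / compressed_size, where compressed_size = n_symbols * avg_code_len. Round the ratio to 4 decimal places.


original_size = n_symbols * orig_bits = 2676 * 32 = 85632 bits
compressed_size = n_symbols * avg_code_len = 2676 * 8.25 = 22077.0 bits
ratio = original_size / compressed_size = 85632 / 22077.0 = 3.8788

Compression ratio = 3.8788


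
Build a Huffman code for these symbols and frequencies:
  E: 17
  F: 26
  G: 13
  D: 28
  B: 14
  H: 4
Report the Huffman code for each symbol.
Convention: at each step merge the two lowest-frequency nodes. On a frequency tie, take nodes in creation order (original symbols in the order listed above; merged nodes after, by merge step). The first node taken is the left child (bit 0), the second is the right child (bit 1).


Huffman tree construction:
Step 1: Merge H(4) + G(13) = 17
Step 2: Merge B(14) + E(17) = 31
Step 3: Merge (H+G)(17) + F(26) = 43
Step 4: Merge D(28) + (B+E)(31) = 59
Step 5: Merge ((H+G)+F)(43) + (D+(B+E))(59) = 102
Read each symbol's code off the tree from the root (left child = 0, right child = 1).

Codes:
  E: 111 (length 3)
  F: 01 (length 2)
  G: 001 (length 3)
  D: 10 (length 2)
  B: 110 (length 3)
  H: 000 (length 3)
Average code length: 252/102 = 2.4706 bits/symbol


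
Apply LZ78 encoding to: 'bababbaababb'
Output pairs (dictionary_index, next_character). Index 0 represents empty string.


LZ78 encoding steps:
Dictionary: {0: ''}
Step 1: w='' (idx 0), next='b' -> output (0, 'b'), add 'b' as idx 1
Step 2: w='' (idx 0), next='a' -> output (0, 'a'), add 'a' as idx 2
Step 3: w='b' (idx 1), next='a' -> output (1, 'a'), add 'ba' as idx 3
Step 4: w='b' (idx 1), next='b' -> output (1, 'b'), add 'bb' as idx 4
Step 5: w='a' (idx 2), next='a' -> output (2, 'a'), add 'aa' as idx 5
Step 6: w='ba' (idx 3), next='b' -> output (3, 'b'), add 'bab' as idx 6
Step 7: w='b' (idx 1), end of input -> output (1, '')


Encoded: [(0, 'b'), (0, 'a'), (1, 'a'), (1, 'b'), (2, 'a'), (3, 'b'), (1, '')]


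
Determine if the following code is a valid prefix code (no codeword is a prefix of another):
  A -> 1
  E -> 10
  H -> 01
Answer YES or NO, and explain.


Checking each pair (does one codeword prefix another?):
  A='1' vs E='10': prefix -- VIOLATION

NO -- this is NOT a valid prefix code. A (1) is a prefix of E (10).


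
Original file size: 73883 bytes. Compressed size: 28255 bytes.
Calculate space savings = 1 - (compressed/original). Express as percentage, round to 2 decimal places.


ratio = compressed/original = 28255/73883 = 0.382429
savings = 1 - ratio = 1 - 0.382429 = 0.617571
as a percentage: 0.617571 * 100 = 61.76%

Space savings = 1 - 28255/73883 = 61.76%


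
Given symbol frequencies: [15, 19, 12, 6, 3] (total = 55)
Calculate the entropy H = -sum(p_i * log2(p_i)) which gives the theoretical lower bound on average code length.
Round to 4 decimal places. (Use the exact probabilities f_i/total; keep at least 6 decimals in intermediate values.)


Per-symbol terms -p_i * log2(p_i) with p_i = f_i/55:
  p = 15/55 = 0.272727: log2(p) = -1.874469, -p*log2(p) = 0.511219
  p = 19/55 = 0.345455: log2(p) = -1.533432, -p*log2(p) = 0.529731
  p = 12/55 = 0.218182: log2(p) = -2.196397, -p*log2(p) = 0.479214
  p = 6/55 = 0.109091: log2(p) = -3.196397, -p*log2(p) = 0.348698
  p = 3/55 = 0.054545: log2(p) = -4.196397, -p*log2(p) = 0.228894
H = 0.511219 + 0.529731 + 0.479214 + 0.348698 + 0.228894 = 2.097756

H = 2.0978 bits/symbol


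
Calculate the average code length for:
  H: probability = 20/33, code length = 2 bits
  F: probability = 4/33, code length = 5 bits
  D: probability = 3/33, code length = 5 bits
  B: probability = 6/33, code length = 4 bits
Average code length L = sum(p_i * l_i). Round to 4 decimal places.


Weighted contributions p_i * l_i:
  H: (20/33) * 2 = 40/33
  F: (4/33) * 5 = 20/33
  D: (3/33) * 5 = 15/33
  B: (6/33) * 4 = 24/33
Sum = (40 + 20 + 15 + 24)/33 = 99/33

L = 99/33 = 3.0000 bits/symbol


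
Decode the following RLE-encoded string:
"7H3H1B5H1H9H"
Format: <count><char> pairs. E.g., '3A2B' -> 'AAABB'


Expanding each <count><char> pair:
  7H -> 'HHHHHHH'
  3H -> 'HHH'
  1B -> 'B'
  5H -> 'HHHHH'
  1H -> 'H'
  9H -> 'HHHHHHHHH'

Decoded = HHHHHHHHHHBHHHHHHHHHHHHHHH


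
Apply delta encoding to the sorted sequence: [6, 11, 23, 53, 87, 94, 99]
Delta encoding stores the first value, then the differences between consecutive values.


First value: 6
Deltas:
  11 - 6 = 5
  23 - 11 = 12
  53 - 23 = 30
  87 - 53 = 34
  94 - 87 = 7
  99 - 94 = 5


Delta encoded: [6, 5, 12, 30, 34, 7, 5]
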